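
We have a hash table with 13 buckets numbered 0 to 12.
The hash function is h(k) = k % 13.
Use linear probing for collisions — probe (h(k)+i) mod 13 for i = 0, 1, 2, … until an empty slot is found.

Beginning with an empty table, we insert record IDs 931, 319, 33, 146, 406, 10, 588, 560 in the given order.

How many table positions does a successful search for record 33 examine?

Insert 931: h=8, slot 8 empty -> index 8.
Insert 319: h=7, slot 7 empty -> index 7.
Insert 33: h=7, slots 7,8 occupied -> index 9.
Insert 146: h=3, slot 3 empty -> index 3.
Insert 406: h=3, slot 3 occupied -> index 4.
Insert 10: h=10, slot 10 empty -> index 10.
Insert 588: h=3, slots 3,4 occupied -> index 5.
Insert 560: h=1, slot 1 empty -> index 1.
Table: [_, 560, _, 146, 406, 588, _, 319, 931, 33, 10, _, _]
Lookup 33: h=7, probe 7,8,9 → found at 9.

3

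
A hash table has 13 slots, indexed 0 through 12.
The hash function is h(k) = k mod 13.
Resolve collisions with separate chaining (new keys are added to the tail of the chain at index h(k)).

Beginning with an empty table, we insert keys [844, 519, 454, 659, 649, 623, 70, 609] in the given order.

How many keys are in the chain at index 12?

5

844 -> bucket 12
519 -> bucket 12 (collision)
454 -> bucket 12 (collision)
659 -> bucket 9
649 -> bucket 12 (collision)
623 -> bucket 12 (collision)
70 -> bucket 5
609 -> bucket 11
Final buckets:
0: _
1: _
2: _
3: _
4: _
5: 70
6: _
7: _
8: _
9: 659
10: _
11: 609
12: 844 -> 519 -> 454 -> 649 -> 623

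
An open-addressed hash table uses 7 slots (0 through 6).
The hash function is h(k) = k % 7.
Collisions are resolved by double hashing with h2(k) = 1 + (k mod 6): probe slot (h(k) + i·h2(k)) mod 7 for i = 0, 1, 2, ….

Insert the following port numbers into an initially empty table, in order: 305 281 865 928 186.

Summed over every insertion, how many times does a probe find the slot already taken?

Insert 305: h=4, slot 4 empty → index 4.
Insert 281: h=1, slot 1 empty → index 1.
Insert 865: h=4, h2=2, slot 4 occupied → index 6.
Insert 928: h=4, h2=5, slot 4 occupied → index 2.
Insert 186: h=4, h2=1, slot 4 occupied → index 5.
Table: [_, 281, 928, _, 305, 186, 865]

3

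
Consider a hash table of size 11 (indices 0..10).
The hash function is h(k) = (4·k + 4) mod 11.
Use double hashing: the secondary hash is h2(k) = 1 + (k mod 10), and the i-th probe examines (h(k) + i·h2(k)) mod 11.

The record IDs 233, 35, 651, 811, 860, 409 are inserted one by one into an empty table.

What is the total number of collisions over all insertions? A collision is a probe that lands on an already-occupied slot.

5

233: h=1 => slot 1
35: h=1, h2=6, probe 1,7 => slot 7
651: h=1, h2=2, probe 1,3 => slot 3
811: h=3, h2=2, probe 3,5 => slot 5
860: h=1, h2=1, probe 1,2 => slot 2
409: h=1, h2=10, probe 1,0 => slot 0
Table: [409, 233, 860, 651, ∅, 811, ∅, 35, ∅, ∅, ∅]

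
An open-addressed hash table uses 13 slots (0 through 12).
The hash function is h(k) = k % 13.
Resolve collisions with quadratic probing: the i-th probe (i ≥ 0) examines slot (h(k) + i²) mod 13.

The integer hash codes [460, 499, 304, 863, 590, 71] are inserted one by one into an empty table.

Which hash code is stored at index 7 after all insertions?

71

Insert 460: h=5, slot 5 empty -> index 5.
Insert 499: h=5, slot 5 occupied -> index 6.
Insert 304: h=5, slots 5,6 occupied -> index 9.
Insert 863: h=5, slots 5,6,9 occupied -> index 1.
Insert 590: h=5, slots 5,6,9,1 occupied -> index 8.
Insert 71: h=6, slot 6 occupied -> index 7.
Table: [-, 863, -, -, -, 460, 499, 71, 590, 304, -, -, -]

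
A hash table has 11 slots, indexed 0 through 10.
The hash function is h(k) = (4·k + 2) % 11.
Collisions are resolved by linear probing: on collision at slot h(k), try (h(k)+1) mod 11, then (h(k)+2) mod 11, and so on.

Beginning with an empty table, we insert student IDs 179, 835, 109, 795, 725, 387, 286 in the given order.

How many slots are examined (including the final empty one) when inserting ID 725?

Insert 179: h=3, slot 3 empty -> index 3.
Insert 835: h=9, slot 9 empty -> index 9.
Insert 109: h=9, slot 9 occupied -> index 10.
Insert 795: h=3, slot 3 occupied -> index 4.
Insert 725: h=9, slots 9,10 occupied -> index 0.
Insert 387: h=10, slots 10,0 occupied -> index 1.
Insert 286: h=2, slot 2 empty -> index 2.
Table: [725, 387, 286, 179, 795, —, —, —, —, 835, 109]

3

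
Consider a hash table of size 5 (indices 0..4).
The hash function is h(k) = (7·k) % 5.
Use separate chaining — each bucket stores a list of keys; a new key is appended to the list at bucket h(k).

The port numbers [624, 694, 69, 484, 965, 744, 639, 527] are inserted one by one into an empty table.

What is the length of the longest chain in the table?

624 -> bucket 3
694 -> bucket 3 (collision)
69 -> bucket 3 (collision)
484 -> bucket 3 (collision)
965 -> bucket 0
744 -> bucket 3 (collision)
639 -> bucket 3 (collision)
527 -> bucket 4
Final buckets:
0: 965
1: _
2: _
3: 624 -> 694 -> 69 -> 484 -> 744 -> 639
4: 527

6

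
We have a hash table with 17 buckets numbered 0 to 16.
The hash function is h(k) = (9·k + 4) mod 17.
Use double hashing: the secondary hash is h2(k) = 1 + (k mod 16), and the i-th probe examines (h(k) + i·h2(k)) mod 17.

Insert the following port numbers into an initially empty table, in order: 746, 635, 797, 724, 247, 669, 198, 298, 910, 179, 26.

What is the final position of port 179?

746: h=3 -> slot 3
635: h=7 -> slot 7
797: h=3, h2=14, probe 3,0 -> slot 0
724: h=9 -> slot 9
247: h=0, h2=8, probe 0,8 -> slot 8
669: h=7, h2=14, probe 7,4 -> slot 4
198: h=1 -> slot 1
298: h=0, h2=11, probe 0,11 -> slot 11
910: h=0, h2=15, probe 0,15 -> slot 15
179: h=0, h2=4, probe 0,4,8,12 -> slot 12
26: h=0, h2=11, probe 0,11,5 -> slot 5
Table: [797, 198, _, 746, 669, 26, _, 635, 247, 724, _, 298, 179, _, _, 910, _]

12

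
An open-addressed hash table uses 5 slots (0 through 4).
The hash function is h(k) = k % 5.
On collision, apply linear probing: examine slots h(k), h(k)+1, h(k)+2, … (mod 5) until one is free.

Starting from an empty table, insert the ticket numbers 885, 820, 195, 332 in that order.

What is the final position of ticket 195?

2

Insert 885: h=0, slot 0 empty → index 0.
Insert 820: h=0, slot 0 occupied → index 1.
Insert 195: h=0, slots 0,1 occupied → index 2.
Insert 332: h=2, slot 2 occupied → index 3.
Table: [885, 820, 195, 332, ∅]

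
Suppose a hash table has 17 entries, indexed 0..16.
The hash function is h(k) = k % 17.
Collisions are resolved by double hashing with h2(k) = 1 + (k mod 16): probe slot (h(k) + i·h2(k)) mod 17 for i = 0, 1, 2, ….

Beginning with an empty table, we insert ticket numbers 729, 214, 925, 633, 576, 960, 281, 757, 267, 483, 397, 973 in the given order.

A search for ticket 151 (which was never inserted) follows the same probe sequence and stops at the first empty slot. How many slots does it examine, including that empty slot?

3

729 hashes to 15; slot 15 is free → place at 15.
214 hashes to 10; slot 10 is free → place at 10.
925 hashes to 7; slot 7 is free → place at 7.
633 hashes to 4; slot 4 is free → place at 4.
576 hashes to 15, h2=1; 15 taken → place at 16.
960 hashes to 8; slot 8 is free → place at 8.
281 hashes to 9; slot 9 is free → place at 9.
757 hashes to 9, h2=6; 9,15,4,10,16 taken → place at 5.
267 hashes to 12; slot 12 is free → place at 12.
483 hashes to 7, h2=4; 7 taken → place at 11.
397 hashes to 6; slot 6 is free → place at 6.
973 hashes to 4, h2=14; 4 taken → place at 1.
Table: [-, 973, -, -, 633, 757, 397, 925, 960, 281, 214, 483, 267, -, -, 729, 576]
Lookup 151: h=15, h2=8, probe 15,6,14 → slot 14 empty, not found.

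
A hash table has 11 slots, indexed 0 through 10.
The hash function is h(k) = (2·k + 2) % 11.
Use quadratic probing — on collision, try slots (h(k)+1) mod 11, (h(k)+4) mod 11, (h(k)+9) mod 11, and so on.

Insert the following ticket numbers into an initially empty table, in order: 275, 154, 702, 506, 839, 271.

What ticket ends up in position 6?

275: h=2 -> slot 2
154: h=2, probe 2,3 -> slot 3
702: h=9 -> slot 9
506: h=2, probe 2,3,6 -> slot 6
839: h=8 -> slot 8
271: h=5 -> slot 5
Table: [∅, ∅, 275, 154, ∅, 271, 506, ∅, 839, 702, ∅]

506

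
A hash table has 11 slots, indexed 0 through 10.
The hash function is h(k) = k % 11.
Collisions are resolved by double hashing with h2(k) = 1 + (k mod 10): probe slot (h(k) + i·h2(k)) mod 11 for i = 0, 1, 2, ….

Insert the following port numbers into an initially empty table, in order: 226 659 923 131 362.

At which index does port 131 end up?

1

226 hashes to 6; slot 6 is free -> place at 6.
659 hashes to 10; slot 10 is free -> place at 10.
923 hashes to 10, h2=4; 10 taken -> place at 3.
131 hashes to 10, h2=2; 10 taken -> place at 1.
362 hashes to 10, h2=3; 10 taken -> place at 2.
Table: [—, 131, 362, 923, —, —, 226, —, —, —, 659]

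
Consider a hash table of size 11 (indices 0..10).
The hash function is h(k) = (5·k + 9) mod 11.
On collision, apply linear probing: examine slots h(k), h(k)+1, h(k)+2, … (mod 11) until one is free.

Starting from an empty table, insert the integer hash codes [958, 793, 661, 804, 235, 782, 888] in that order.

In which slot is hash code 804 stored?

6

958: h=3 → slot 3
793: h=3, probe 3,4 → slot 4
661: h=3, probe 3,4,5 → slot 5
804: h=3, probe 3,4,5,6 → slot 6
235: h=7 → slot 7
782: h=3, probe 3,4,5,6,7,8 → slot 8
888: h=5, probe 5,6,7,8,9 → slot 9
Table: [∅, ∅, ∅, 958, 793, 661, 804, 235, 782, 888, ∅]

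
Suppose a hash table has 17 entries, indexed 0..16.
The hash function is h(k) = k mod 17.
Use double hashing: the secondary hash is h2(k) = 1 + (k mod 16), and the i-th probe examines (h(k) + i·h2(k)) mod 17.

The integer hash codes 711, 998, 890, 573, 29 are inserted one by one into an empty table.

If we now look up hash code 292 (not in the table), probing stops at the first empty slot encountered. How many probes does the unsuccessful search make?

2

711: h=14 → slot 14
998: h=12 → slot 12
890: h=6 → slot 6
573: h=12, h2=14, probe 12,9 → slot 9
29: h=12, h2=14, probe 12,9,6,3 → slot 3
Table: [—, —, —, 29, —, —, 890, —, —, 573, —, —, 998, —, 711, —, —]
Lookup 292: h=3, h2=5, probe 3,8 → slot 8 empty, not found.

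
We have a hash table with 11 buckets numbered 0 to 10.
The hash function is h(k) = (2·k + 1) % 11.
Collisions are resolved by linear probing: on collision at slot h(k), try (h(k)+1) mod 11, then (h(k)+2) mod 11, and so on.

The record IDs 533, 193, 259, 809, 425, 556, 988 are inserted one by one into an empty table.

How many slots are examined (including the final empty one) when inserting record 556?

533 hashes to 0; slot 0 is free => place at 0.
193 hashes to 2; slot 2 is free => place at 2.
259 hashes to 2; 2 taken => place at 3.
809 hashes to 2; 2,3 taken => place at 4.
425 hashes to 4; 4 taken => place at 5.
556 hashes to 2; 2,3,4,5 taken => place at 6.
988 hashes to 8; slot 8 is free => place at 8.
Table: [533, —, 193, 259, 809, 425, 556, —, 988, —, —]

5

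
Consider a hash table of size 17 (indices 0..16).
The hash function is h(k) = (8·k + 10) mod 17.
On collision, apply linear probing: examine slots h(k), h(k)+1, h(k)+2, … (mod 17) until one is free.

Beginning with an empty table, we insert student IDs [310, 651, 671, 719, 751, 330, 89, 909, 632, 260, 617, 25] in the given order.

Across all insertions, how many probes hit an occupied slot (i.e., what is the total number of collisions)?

310: h=8 -> slot 8
651: h=16 -> slot 16
671: h=6 -> slot 6
719: h=16, probe 16,0 -> slot 0
751: h=0, probe 0,1 -> slot 1
330: h=15 -> slot 15
89: h=8, probe 8,9 -> slot 9
909: h=6, probe 6,7 -> slot 7
632: h=0, probe 0,1,2 -> slot 2
260: h=16, probe 16,0,1,2,3 -> slot 3
617: h=16, probe 16,0,1,2,3,4 -> slot 4
25: h=6, probe 6,7,8,9,10 -> slot 10
Table: [719, 751, 632, 260, 617, —, 671, 909, 310, 89, 25, —, —, —, —, 330, 651]

19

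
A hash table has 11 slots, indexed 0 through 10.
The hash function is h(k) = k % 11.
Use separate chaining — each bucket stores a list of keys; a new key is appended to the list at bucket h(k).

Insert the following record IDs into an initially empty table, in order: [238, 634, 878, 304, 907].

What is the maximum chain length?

3

238 → bucket 7
634 → bucket 7 (collision)
878 → bucket 9
304 → bucket 7 (collision)
907 → bucket 5
Final buckets:
0: _
1: _
2: _
3: _
4: _
5: 907
6: _
7: 238 -> 634 -> 304
8: _
9: 878
10: _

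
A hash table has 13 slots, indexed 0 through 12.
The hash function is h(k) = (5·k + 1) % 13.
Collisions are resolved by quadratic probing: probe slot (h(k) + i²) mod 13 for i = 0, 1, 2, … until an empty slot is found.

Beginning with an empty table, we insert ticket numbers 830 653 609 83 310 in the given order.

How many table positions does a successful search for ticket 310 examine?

Insert 830: h=4, slot 4 empty -> index 4.
Insert 653: h=3, slot 3 empty -> index 3.
Insert 609: h=4, slot 4 occupied -> index 5.
Insert 83: h=0, slot 0 empty -> index 0.
Insert 310: h=4, slots 4,5 occupied -> index 8.
Table: [83, ., ., 653, 830, 609, ., ., 310, ., ., ., .]
Lookup 310: h=4, probe 4,5,8 → found at 8.

3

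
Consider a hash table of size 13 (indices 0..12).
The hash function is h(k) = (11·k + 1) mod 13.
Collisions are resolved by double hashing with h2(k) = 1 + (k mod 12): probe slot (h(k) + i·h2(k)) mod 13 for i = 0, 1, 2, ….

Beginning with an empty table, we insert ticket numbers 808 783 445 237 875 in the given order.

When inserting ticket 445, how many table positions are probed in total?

808 hashes to 10; slot 10 is free -> place at 10.
783 hashes to 8; slot 8 is free -> place at 8.
445 hashes to 8, h2=2; 8,10 taken -> place at 12.
237 hashes to 8, h2=10; 8 taken -> place at 5.
875 hashes to 6; slot 6 is free -> place at 6.
Table: [-, -, -, -, -, 237, 875, -, 783, -, 808, -, 445]

3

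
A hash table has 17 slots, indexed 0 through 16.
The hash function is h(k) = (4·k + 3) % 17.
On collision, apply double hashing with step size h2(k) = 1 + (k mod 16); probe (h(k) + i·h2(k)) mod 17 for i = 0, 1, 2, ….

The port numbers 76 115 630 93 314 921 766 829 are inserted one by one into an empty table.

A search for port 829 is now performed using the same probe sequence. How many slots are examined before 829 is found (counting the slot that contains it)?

5

Insert 76: h=1, slot 1 empty => index 1.
Insert 115: h=4, slot 4 empty => index 4.
Insert 630: h=7, slot 7 empty => index 7.
Insert 93: h=1, h2=14, slot 1 occupied => index 15.
Insert 314: h=1, h2=11, slot 1 occupied => index 12.
Insert 921: h=15, h2=10, slot 15 occupied => index 8.
Insert 766: h=7, h2=15, slot 7 occupied => index 5.
Insert 829: h=4, h2=14, slots 4,1,15,12 occupied => index 9.
Table: [—, 76, —, —, 115, 766, —, 630, 921, 829, —, —, 314, —, —, 93, —]
Lookup 829: h=4, h2=14, probe 4,1,15,12,9 → found at 9.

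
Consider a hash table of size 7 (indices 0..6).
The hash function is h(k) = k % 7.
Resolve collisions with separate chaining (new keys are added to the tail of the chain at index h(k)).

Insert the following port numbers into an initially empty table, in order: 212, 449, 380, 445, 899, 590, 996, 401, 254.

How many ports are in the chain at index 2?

6

Insert 212: h=2, bucket 2 empty → new chain.
Insert 449: h=1, bucket 1 empty → new chain.
Insert 380: h=2, bucket 2 nonempty → append to chain.
Insert 445: h=4, bucket 4 empty → new chain.
Insert 899: h=3, bucket 3 empty → new chain.
Insert 590: h=2, bucket 2 nonempty → append to chain.
Insert 996: h=2, bucket 2 nonempty → append to chain.
Insert 401: h=2, bucket 2 nonempty → append to chain.
Insert 254: h=2, bucket 2 nonempty → append to chain.
Final buckets:
0: -
1: 449
2: 212 -> 380 -> 590 -> 996 -> 401 -> 254
3: 899
4: 445
5: -
6: -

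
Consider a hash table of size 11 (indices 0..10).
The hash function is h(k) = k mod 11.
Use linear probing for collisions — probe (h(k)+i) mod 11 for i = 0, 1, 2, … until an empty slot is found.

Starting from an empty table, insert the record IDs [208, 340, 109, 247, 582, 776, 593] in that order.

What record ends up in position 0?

208 hashes to 10; slot 10 is free => place at 10.
340 hashes to 10; 10 taken => place at 0.
109 hashes to 10; 10,0 taken => place at 1.
247 hashes to 5; slot 5 is free => place at 5.
582 hashes to 10; 10,0,1 taken => place at 2.
776 hashes to 6; slot 6 is free => place at 6.
593 hashes to 10; 10,0,1,2 taken => place at 3.
Table: [340, 109, 582, 593, -, 247, 776, -, -, -, 208]

340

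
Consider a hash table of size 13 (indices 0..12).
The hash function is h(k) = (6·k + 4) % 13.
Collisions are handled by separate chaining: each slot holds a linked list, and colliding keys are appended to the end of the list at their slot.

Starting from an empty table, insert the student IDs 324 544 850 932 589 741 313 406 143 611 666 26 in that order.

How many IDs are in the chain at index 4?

4

324 -> bucket 11
544 -> bucket 5
850 -> bucket 8
932 -> bucket 6
589 -> bucket 2
741 -> bucket 4
313 -> bucket 10
406 -> bucket 9
143 -> bucket 4 (collision)
611 -> bucket 4 (collision)
666 -> bucket 9 (collision)
26 -> bucket 4 (collision)
Final buckets:
0: ∅
1: ∅
2: 589
3: ∅
4: 741 -> 143 -> 611 -> 26
5: 544
6: 932
7: ∅
8: 850
9: 406 -> 666
10: 313
11: 324
12: ∅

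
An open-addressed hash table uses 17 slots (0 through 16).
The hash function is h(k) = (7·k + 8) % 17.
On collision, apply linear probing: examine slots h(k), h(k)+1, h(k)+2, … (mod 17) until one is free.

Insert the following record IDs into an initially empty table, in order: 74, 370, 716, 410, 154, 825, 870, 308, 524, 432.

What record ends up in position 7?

308

Insert 74: h=16, slot 16 empty → index 16.
Insert 370: h=14, slot 14 empty → index 14.
Insert 716: h=5, slot 5 empty → index 5.
Insert 410: h=5, slot 5 occupied → index 6.
Insert 154: h=15, slot 15 empty → index 15.
Insert 825: h=3, slot 3 empty → index 3.
Insert 870: h=12, slot 12 empty → index 12.
Insert 308: h=5, slots 5,6 occupied → index 7.
Insert 524: h=4, slot 4 empty → index 4.
Insert 432: h=6, slots 6,7 occupied → index 8.
Table: [., ., ., 825, 524, 716, 410, 308, 432, ., ., ., 870, ., 370, 154, 74]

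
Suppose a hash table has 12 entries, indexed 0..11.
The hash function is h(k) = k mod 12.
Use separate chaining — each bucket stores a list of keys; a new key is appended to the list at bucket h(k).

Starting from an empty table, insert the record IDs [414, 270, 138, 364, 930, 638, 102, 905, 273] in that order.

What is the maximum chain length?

5

414 -> bucket 6
270 -> bucket 6 (collision)
138 -> bucket 6 (collision)
364 -> bucket 4
930 -> bucket 6 (collision)
638 -> bucket 2
102 -> bucket 6 (collision)
905 -> bucket 5
273 -> bucket 9
Final buckets:
0: ∅
1: ∅
2: 638
3: ∅
4: 364
5: 905
6: 414 -> 270 -> 138 -> 930 -> 102
7: ∅
8: ∅
9: 273
10: ∅
11: ∅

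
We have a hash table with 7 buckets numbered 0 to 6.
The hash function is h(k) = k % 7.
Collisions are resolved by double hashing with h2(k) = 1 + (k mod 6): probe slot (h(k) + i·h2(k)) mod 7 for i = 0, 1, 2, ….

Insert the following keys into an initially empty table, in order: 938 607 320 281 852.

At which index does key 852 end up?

2

Insert 938: h=0, slot 0 empty -> index 0.
Insert 607: h=5, slot 5 empty -> index 5.
Insert 320: h=5, h2=3, slot 5 occupied -> index 1.
Insert 281: h=1, h2=6, slots 1,0 occupied -> index 6.
Insert 852: h=5, h2=1, slots 5,6,0,1 occupied -> index 2.
Table: [938, 320, 852, —, —, 607, 281]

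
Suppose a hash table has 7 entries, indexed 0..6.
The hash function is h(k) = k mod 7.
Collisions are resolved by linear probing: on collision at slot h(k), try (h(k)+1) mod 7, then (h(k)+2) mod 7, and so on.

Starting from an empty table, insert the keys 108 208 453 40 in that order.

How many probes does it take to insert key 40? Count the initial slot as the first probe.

3

108 hashes to 3; slot 3 is free -> place at 3.
208 hashes to 5; slot 5 is free -> place at 5.
453 hashes to 5; 5 taken -> place at 6.
40 hashes to 5; 5,6 taken -> place at 0.
Table: [40, ., ., 108, ., 208, 453]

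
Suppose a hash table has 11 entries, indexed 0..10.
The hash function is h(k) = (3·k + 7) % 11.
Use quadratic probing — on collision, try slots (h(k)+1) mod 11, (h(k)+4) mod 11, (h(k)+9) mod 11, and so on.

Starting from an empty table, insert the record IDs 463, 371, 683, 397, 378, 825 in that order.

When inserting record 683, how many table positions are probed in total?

2

Insert 463: h=10, slot 10 empty → index 10.
Insert 371: h=9, slot 9 empty → index 9.
Insert 683: h=10, slot 10 occupied → index 0.
Insert 397: h=10, slots 10,0 occupied → index 3.
Insert 378: h=8, slot 8 empty → index 8.
Insert 825: h=7, slot 7 empty → index 7.
Table: [683, ∅, ∅, 397, ∅, ∅, ∅, 825, 378, 371, 463]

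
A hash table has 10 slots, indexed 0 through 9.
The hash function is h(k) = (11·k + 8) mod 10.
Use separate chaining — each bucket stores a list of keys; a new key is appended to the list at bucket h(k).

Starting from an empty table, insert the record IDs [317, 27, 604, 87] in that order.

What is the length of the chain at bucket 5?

3

317 → bucket 5
27 → bucket 5 (collision)
604 → bucket 2
87 → bucket 5 (collision)
Final buckets:
0: -
1: -
2: 604
3: -
4: -
5: 317 -> 27 -> 87
6: -
7: -
8: -
9: -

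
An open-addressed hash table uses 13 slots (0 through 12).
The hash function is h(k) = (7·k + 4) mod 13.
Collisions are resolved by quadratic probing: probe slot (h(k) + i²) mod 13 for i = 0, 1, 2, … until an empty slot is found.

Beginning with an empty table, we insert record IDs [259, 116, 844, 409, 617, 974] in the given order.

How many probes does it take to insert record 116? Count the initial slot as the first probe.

2

259 hashes to 10; slot 10 is free => place at 10.
116 hashes to 10; 10 taken => place at 11.
844 hashes to 10; 10,11 taken => place at 1.
409 hashes to 7; slot 7 is free => place at 7.
617 hashes to 7; 7 taken => place at 8.
974 hashes to 10; 10,11,1 taken => place at 6.
Table: [∅, 844, ∅, ∅, ∅, ∅, 974, 409, 617, ∅, 259, 116, ∅]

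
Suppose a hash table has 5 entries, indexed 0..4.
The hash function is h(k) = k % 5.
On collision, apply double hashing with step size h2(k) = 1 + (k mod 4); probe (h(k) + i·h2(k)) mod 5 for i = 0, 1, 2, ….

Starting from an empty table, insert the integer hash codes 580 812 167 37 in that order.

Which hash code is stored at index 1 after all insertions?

580: h=0 -> slot 0
812: h=2 -> slot 2
167: h=2, h2=4, probe 2,1 -> slot 1
37: h=2, h2=2, probe 2,4 -> slot 4
Table: [580, 167, 812, —, 37]

167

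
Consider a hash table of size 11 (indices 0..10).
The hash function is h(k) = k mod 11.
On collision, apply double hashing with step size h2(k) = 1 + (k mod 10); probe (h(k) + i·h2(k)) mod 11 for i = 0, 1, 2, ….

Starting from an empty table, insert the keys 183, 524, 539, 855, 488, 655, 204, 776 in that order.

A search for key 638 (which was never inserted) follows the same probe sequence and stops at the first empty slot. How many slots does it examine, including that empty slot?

2

183: h=7 => slot 7
524: h=7, h2=5, probe 7,1 => slot 1
539: h=0 => slot 0
855: h=8 => slot 8
488: h=4 => slot 4
655: h=6 => slot 6
204: h=6, h2=5, probe 6,0,5 => slot 5
776: h=6, h2=7, probe 6,2 => slot 2
Table: [539, 524, 776, ., 488, 204, 655, 183, 855, ., .]
Lookup 638: h=0, h2=9, probe 0,9 → slot 9 empty, not found.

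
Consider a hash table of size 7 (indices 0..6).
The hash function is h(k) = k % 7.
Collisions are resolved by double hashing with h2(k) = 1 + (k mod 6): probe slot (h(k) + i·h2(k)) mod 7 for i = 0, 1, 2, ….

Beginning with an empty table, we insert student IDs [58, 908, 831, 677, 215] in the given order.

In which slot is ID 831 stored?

Insert 58: h=2, slot 2 empty -> index 2.
Insert 908: h=5, slot 5 empty -> index 5.
Insert 831: h=5, h2=4, slots 5,2 occupied -> index 6.
Insert 677: h=5, h2=6, slot 5 occupied -> index 4.
Insert 215: h=5, h2=6, slots 5,4 occupied -> index 3.
Table: [_, _, 58, 215, 677, 908, 831]

6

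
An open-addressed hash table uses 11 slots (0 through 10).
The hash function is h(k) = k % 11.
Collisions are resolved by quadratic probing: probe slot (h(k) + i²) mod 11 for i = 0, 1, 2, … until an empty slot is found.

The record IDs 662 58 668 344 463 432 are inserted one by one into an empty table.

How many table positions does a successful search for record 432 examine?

3

662: h=2 -> slot 2
58: h=3 -> slot 3
668: h=8 -> slot 8
344: h=3, probe 3,4 -> slot 4
463: h=1 -> slot 1
432: h=3, probe 3,4,7 -> slot 7
Table: [., 463, 662, 58, 344, ., ., 432, 668, ., .]
Lookup 432: h=3, probe 3,4,7 → found at 7.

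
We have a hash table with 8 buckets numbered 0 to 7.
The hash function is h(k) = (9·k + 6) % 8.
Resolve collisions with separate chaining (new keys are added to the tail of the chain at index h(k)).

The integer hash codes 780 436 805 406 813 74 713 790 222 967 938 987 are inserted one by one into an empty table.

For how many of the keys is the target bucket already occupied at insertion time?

5

Insert 780: h=2, bucket 2 empty → new chain.
Insert 436: h=2, bucket 2 nonempty → append to chain.
Insert 805: h=3, bucket 3 empty → new chain.
Insert 406: h=4, bucket 4 empty → new chain.
Insert 813: h=3, bucket 3 nonempty → append to chain.
Insert 74: h=0, bucket 0 empty → new chain.
Insert 713: h=7, bucket 7 empty → new chain.
Insert 790: h=4, bucket 4 nonempty → append to chain.
Insert 222: h=4, bucket 4 nonempty → append to chain.
Insert 967: h=5, bucket 5 empty → new chain.
Insert 938: h=0, bucket 0 nonempty → append to chain.
Insert 987: h=1, bucket 1 empty → new chain.
Final buckets:
0: 74 -> 938
1: 987
2: 780 -> 436
3: 805 -> 813
4: 406 -> 790 -> 222
5: 967
6: -
7: 713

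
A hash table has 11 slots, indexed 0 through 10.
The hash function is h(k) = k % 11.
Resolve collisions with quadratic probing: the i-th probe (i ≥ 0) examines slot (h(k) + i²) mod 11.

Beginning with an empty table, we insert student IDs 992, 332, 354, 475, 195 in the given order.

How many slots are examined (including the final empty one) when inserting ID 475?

992 hashes to 2; slot 2 is free → place at 2.
332 hashes to 2; 2 taken → place at 3.
354 hashes to 2; 2,3 taken → place at 6.
475 hashes to 2; 2,3,6 taken → place at 0.
195 hashes to 8; slot 8 is free → place at 8.
Table: [475, -, 992, 332, -, -, 354, -, 195, -, -]

4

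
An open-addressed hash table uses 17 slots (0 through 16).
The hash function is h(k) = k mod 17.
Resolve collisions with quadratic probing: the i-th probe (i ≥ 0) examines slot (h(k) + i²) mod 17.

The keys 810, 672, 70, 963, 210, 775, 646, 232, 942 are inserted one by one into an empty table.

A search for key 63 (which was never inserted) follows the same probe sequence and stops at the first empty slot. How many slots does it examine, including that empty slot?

810: h=11 → slot 11
672: h=9 → slot 9
70: h=2 → slot 2
963: h=11, probe 11,12 → slot 12
210: h=6 → slot 6
775: h=10 → slot 10
646: h=0 → slot 0
232: h=11, probe 11,12,15 → slot 15
942: h=7 → slot 7
Table: [646, ∅, 70, ∅, ∅, ∅, 210, 942, ∅, 672, 775, 810, 963, ∅, ∅, 232, ∅]
Lookup 63: h=12, probe 12,13 → slot 13 empty, not found.

2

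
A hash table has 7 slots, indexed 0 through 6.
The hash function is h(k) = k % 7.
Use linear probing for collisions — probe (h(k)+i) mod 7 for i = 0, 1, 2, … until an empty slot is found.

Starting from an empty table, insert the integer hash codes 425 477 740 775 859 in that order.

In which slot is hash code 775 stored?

425: h=5 → slot 5
477: h=1 → slot 1
740: h=5, probe 5,6 → slot 6
775: h=5, probe 5,6,0 → slot 0
859: h=5, probe 5,6,0,1,2 → slot 2
Table: [775, 477, 859, _, _, 425, 740]

0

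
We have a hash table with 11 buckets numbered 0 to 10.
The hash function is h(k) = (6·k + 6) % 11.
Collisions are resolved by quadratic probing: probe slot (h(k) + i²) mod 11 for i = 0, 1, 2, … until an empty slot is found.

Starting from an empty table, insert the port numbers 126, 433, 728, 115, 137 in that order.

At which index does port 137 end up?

126 hashes to 3; slot 3 is free => place at 3.
433 hashes to 8; slot 8 is free => place at 8.
728 hashes to 7; slot 7 is free => place at 7.
115 hashes to 3; 3 taken => place at 4.
137 hashes to 3; 3,4,7 taken => place at 1.
Table: [_, 137, _, 126, 115, _, _, 728, 433, _, _]

1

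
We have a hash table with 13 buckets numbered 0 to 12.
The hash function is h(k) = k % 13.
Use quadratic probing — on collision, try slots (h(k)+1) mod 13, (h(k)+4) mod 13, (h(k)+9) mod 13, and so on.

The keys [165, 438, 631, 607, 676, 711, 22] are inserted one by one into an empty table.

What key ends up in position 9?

165

Insert 165: h=9, slot 9 empty → index 9.
Insert 438: h=9, slot 9 occupied → index 10.
Insert 631: h=7, slot 7 empty → index 7.
Insert 607: h=9, slots 9,10 occupied → index 0.
Insert 676: h=0, slot 0 occupied → index 1.
Insert 711: h=9, slots 9,10,0 occupied → index 5.
Insert 22: h=9, slots 9,10,0,5 occupied → index 12.
Table: [607, 676, -, -, -, 711, -, 631, -, 165, 438, -, 22]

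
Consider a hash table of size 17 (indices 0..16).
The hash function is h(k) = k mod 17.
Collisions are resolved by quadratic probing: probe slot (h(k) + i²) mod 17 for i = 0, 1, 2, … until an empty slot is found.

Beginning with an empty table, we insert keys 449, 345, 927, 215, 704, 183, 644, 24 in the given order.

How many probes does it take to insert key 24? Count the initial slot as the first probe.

449: h=7 => slot 7
345: h=5 => slot 5
927: h=9 => slot 9
215: h=11 => slot 11
704: h=7, probe 7,8 => slot 8
183: h=13 => slot 13
644: h=15 => slot 15
24: h=7, probe 7,8,11,16 => slot 16
Table: [_, _, _, _, _, 345, _, 449, 704, 927, _, 215, _, 183, _, 644, 24]

4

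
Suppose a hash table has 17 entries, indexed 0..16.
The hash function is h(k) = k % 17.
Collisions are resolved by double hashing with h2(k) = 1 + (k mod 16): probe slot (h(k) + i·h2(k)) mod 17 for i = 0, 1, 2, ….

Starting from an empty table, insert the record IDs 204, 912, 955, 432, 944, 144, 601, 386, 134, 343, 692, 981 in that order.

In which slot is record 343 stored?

2

Insert 204: h=0, slot 0 empty => index 0.
Insert 912: h=11, slot 11 empty => index 11.
Insert 955: h=3, slot 3 empty => index 3.
Insert 432: h=7, slot 7 empty => index 7.
Insert 944: h=9, slot 9 empty => index 9.
Insert 144: h=8, slot 8 empty => index 8.
Insert 601: h=6, slot 6 empty => index 6.
Insert 386: h=12, slot 12 empty => index 12.
Insert 134: h=15, slot 15 empty => index 15.
Insert 343: h=3, h2=8, slots 3,11 occupied => index 2.
Insert 692: h=12, h2=5, slots 12,0 occupied => index 5.
Insert 981: h=12, h2=6, slot 12 occupied => index 1.
Table: [204, 981, 343, 955, -, 692, 601, 432, 144, 944, -, 912, 386, -, -, 134, -]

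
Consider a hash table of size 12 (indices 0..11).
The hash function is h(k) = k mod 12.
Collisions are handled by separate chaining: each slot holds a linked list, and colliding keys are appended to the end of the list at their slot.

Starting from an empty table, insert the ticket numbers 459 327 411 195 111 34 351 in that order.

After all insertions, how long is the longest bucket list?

6

Insert 459: h=3, bucket 3 empty → new chain.
Insert 327: h=3, bucket 3 nonempty → append to chain.
Insert 411: h=3, bucket 3 nonempty → append to chain.
Insert 195: h=3, bucket 3 nonempty → append to chain.
Insert 111: h=3, bucket 3 nonempty → append to chain.
Insert 34: h=10, bucket 10 empty → new chain.
Insert 351: h=3, bucket 3 nonempty → append to chain.
Final buckets:
0: —
1: —
2: —
3: 459 -> 327 -> 411 -> 195 -> 111 -> 351
4: —
5: —
6: —
7: —
8: —
9: —
10: 34
11: —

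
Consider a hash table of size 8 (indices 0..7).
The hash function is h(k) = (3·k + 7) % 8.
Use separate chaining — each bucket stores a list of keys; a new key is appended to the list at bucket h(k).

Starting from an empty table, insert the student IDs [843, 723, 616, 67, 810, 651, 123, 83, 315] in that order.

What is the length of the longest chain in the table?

843 -> bucket 0
723 -> bucket 0 (collision)
616 -> bucket 7
67 -> bucket 0 (collision)
810 -> bucket 5
651 -> bucket 0 (collision)
123 -> bucket 0 (collision)
83 -> bucket 0 (collision)
315 -> bucket 0 (collision)
Final buckets:
0: 843 -> 723 -> 67 -> 651 -> 123 -> 83 -> 315
1: -
2: -
3: -
4: -
5: 810
6: -
7: 616

7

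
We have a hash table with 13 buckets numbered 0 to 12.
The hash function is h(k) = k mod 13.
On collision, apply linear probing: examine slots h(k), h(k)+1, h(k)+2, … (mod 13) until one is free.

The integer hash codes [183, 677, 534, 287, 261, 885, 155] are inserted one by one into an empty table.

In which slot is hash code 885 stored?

6

183: h=1 -> slot 1
677: h=1, probe 1,2 -> slot 2
534: h=1, probe 1,2,3 -> slot 3
287: h=1, probe 1,2,3,4 -> slot 4
261: h=1, probe 1,2,3,4,5 -> slot 5
885: h=1, probe 1,2,3,4,5,6 -> slot 6
155: h=12 -> slot 12
Table: [-, 183, 677, 534, 287, 261, 885, -, -, -, -, -, 155]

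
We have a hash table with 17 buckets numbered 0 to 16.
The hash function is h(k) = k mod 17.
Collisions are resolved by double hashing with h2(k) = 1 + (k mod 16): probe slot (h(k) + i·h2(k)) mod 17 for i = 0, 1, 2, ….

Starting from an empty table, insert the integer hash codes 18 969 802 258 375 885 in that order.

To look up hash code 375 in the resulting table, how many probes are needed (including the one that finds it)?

Insert 18: h=1, slot 1 empty → index 1.
Insert 969: h=0, slot 0 empty → index 0.
Insert 802: h=3, slot 3 empty → index 3.
Insert 258: h=3, h2=3, slot 3 occupied → index 6.
Insert 375: h=1, h2=8, slot 1 occupied → index 9.
Insert 885: h=1, h2=6, slot 1 occupied → index 7.
Table: [969, 18, _, 802, _, _, 258, 885, _, 375, _, _, _, _, _, _, _]
Lookup 375: h=1, h2=8, probe 1,9 → found at 9.

2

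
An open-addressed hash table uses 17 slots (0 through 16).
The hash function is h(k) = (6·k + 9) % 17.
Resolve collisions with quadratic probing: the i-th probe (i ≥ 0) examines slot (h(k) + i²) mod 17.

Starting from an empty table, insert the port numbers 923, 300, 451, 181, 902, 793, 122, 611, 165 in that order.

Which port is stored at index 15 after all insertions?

902

Insert 923: h=5, slot 5 empty -> index 5.
Insert 300: h=7, slot 7 empty -> index 7.
Insert 451: h=12, slot 12 empty -> index 12.
Insert 181: h=7, slot 7 occupied -> index 8.
Insert 902: h=15, slot 15 empty -> index 15.
Insert 793: h=7, slots 7,8 occupied -> index 11.
Insert 122: h=10, slot 10 empty -> index 10.
Insert 611: h=3, slot 3 empty -> index 3.
Insert 165: h=13, slot 13 empty -> index 13.
Table: [-, -, -, 611, -, 923, -, 300, 181, -, 122, 793, 451, 165, -, 902, -]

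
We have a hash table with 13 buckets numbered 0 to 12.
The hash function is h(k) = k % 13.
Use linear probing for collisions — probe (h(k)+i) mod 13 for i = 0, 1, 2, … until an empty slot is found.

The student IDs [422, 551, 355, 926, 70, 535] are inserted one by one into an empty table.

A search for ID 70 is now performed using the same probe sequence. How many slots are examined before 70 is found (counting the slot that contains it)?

422: h=6 => slot 6
551: h=5 => slot 5
355: h=4 => slot 4
926: h=3 => slot 3
70: h=5, probe 5,6,7 => slot 7
535: h=2 => slot 2
Table: [_, _, 535, 926, 355, 551, 422, 70, _, _, _, _, _]
Lookup 70: h=5, probe 5,6,7 → found at 7.

3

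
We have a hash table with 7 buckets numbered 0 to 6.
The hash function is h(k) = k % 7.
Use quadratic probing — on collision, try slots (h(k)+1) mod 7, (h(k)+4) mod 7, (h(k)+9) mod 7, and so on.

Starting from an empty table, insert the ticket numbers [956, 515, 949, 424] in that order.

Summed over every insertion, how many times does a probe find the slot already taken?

6

956 hashes to 4; slot 4 is free -> place at 4.
515 hashes to 4; 4 taken -> place at 5.
949 hashes to 4; 4,5 taken -> place at 1.
424 hashes to 4; 4,5,1 taken -> place at 6.
Table: [_, 949, _, _, 956, 515, 424]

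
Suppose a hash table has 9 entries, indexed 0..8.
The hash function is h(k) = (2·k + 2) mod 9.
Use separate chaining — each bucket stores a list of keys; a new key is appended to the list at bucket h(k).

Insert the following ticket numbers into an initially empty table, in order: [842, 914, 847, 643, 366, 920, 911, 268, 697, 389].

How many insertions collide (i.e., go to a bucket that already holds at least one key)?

842 -> bucket 3
914 -> bucket 3 (collision)
847 -> bucket 4
643 -> bucket 1
366 -> bucket 5
920 -> bucket 6
911 -> bucket 6 (collision)
268 -> bucket 7
697 -> bucket 1 (collision)
389 -> bucket 6 (collision)
Final buckets:
0: —
1: 643 -> 697
2: —
3: 842 -> 914
4: 847
5: 366
6: 920 -> 911 -> 389
7: 268
8: —

4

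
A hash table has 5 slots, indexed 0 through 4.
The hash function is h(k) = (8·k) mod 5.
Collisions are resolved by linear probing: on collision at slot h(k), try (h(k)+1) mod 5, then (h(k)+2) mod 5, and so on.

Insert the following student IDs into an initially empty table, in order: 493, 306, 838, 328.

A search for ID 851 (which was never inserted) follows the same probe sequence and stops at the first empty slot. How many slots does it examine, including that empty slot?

5

Insert 493: h=4, slot 4 empty → index 4.
Insert 306: h=3, slot 3 empty → index 3.
Insert 838: h=4, slot 4 occupied → index 0.
Insert 328: h=4, slots 4,0 occupied → index 1.
Table: [838, 328, ∅, 306, 493]
Lookup 851: h=3, probe 3,4,0,1,2 → slot 2 empty, not found.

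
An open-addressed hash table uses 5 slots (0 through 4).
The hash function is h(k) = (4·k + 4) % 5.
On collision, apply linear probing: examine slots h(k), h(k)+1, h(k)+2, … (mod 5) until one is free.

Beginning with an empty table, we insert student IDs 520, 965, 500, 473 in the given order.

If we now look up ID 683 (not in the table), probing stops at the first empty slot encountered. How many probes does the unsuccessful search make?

3

520 hashes to 4; slot 4 is free -> place at 4.
965 hashes to 4; 4 taken -> place at 0.
500 hashes to 4; 4,0 taken -> place at 1.
473 hashes to 1; 1 taken -> place at 2.
Table: [965, 500, 473, _, 520]
Lookup 683: h=1, probe 1,2,3 → slot 3 empty, not found.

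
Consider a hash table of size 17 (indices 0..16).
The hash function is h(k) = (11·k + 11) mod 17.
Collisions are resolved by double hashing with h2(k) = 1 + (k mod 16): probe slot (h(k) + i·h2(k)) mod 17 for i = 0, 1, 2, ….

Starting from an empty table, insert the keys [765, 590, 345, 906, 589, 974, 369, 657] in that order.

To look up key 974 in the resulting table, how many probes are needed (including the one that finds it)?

765: h=11 -> slot 11
590: h=7 -> slot 7
345: h=15 -> slot 15
906: h=15, h2=11, probe 15,9 -> slot 9
589: h=13 -> slot 13
974: h=15, h2=15, probe 15,13,11,9,7,5 -> slot 5
369: h=7, h2=2, probe 7,9,11,13,15,0 -> slot 0
657: h=13, h2=2, probe 13,15,0,2 -> slot 2
Table: [369, —, 657, —, —, 974, —, 590, —, 906, —, 765, —, 589, —, 345, —]
Lookup 974: h=15, h2=15, probe 15,13,11,9,7,5 → found at 5.

6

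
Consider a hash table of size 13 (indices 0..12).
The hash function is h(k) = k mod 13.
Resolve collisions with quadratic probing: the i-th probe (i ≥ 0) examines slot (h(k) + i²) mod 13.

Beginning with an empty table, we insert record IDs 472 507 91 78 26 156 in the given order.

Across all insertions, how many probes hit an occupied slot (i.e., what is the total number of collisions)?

13

472: h=4 -> slot 4
507: h=0 -> slot 0
91: h=0, probe 0,1 -> slot 1
78: h=0, probe 0,1,4,9 -> slot 9
26: h=0, probe 0,1,4,9,3 -> slot 3
156: h=0, probe 0,1,4,9,3,12 -> slot 12
Table: [507, 91, ∅, 26, 472, ∅, ∅, ∅, ∅, 78, ∅, ∅, 156]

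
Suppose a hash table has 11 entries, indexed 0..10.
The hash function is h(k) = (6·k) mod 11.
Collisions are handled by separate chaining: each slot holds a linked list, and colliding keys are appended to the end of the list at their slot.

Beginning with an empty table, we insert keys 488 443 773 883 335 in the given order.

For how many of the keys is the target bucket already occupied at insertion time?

2

Insert 488: h=2, bucket 2 empty → new chain.
Insert 443: h=7, bucket 7 empty → new chain.
Insert 773: h=7, bucket 7 nonempty → append to chain.
Insert 883: h=7, bucket 7 nonempty → append to chain.
Insert 335: h=8, bucket 8 empty → new chain.
Final buckets:
0: —
1: —
2: 488
3: —
4: —
5: —
6: —
7: 443 -> 773 -> 883
8: 335
9: —
10: —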